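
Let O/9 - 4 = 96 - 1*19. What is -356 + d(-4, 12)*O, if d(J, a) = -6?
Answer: -4730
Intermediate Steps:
O = 729 (O = 36 + 9*(96 - 1*19) = 36 + 9*(96 - 19) = 36 + 9*77 = 36 + 693 = 729)
-356 + d(-4, 12)*O = -356 - 6*729 = -356 - 4374 = -4730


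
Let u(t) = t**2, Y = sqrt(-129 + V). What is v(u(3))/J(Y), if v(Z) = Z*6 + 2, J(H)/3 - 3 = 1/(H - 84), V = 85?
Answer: 396032/63397 + 112*I*sqrt(11)/190191 ≈ 6.2469 + 0.0019531*I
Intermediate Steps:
Y = 2*I*sqrt(11) (Y = sqrt(-129 + 85) = sqrt(-44) = 2*I*sqrt(11) ≈ 6.6332*I)
J(H) = 9 + 3/(-84 + H) (J(H) = 9 + 3/(H - 84) = 9 + 3/(-84 + H))
v(Z) = 2 + 6*Z (v(Z) = 6*Z + 2 = 2 + 6*Z)
v(u(3))/J(Y) = (2 + 6*3**2)/((3*(-251 + 3*(2*I*sqrt(11)))/(-84 + 2*I*sqrt(11)))) = (2 + 6*9)/((3*(-251 + 6*I*sqrt(11))/(-84 + 2*I*sqrt(11)))) = (2 + 54)*((-84 + 2*I*sqrt(11))/(3*(-251 + 6*I*sqrt(11)))) = 56*((-84 + 2*I*sqrt(11))/(3*(-251 + 6*I*sqrt(11)))) = 56*(-84 + 2*I*sqrt(11))/(3*(-251 + 6*I*sqrt(11)))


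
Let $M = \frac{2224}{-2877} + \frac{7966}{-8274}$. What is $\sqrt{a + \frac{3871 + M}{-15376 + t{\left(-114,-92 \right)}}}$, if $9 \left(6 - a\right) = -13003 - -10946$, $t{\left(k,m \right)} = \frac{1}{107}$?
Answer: $\frac{\sqrt{4157664147471455575586591}}{133209418377} \approx 15.307$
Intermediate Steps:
$t{\left(k,m \right)} = \frac{1}{107}$
$M = - \frac{327933}{188923}$ ($M = 2224 \left(- \frac{1}{2877}\right) + 7966 \left(- \frac{1}{8274}\right) = - \frac{2224}{2877} - \frac{569}{591} = - \frac{327933}{188923} \approx -1.7358$)
$a = \frac{2111}{9}$ ($a = 6 - \frac{-13003 - -10946}{9} = 6 - \frac{-13003 + 10946}{9} = 6 - - \frac{2057}{9} = 6 + \frac{2057}{9} = \frac{2111}{9} \approx 234.56$)
$\sqrt{a + \frac{3871 + M}{-15376 + t{\left(-114,-92 \right)}}} = \sqrt{\frac{2111}{9} + \frac{3871 - \frac{327933}{188923}}{-15376 + \frac{1}{107}}} = \sqrt{\frac{2111}{9} + \frac{730993000}{188923 \left(- \frac{1645231}{107}\right)}} = \sqrt{\frac{2111}{9} + \frac{730993000}{188923} \left(- \frac{107}{1645231}\right)} = \sqrt{\frac{2111}{9} - \frac{78216251000}{310821976213}} = \sqrt{\frac{655441245526643}{2797397785917}} = \frac{\sqrt{4157664147471455575586591}}{133209418377}$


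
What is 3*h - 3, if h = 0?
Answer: -3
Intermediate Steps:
3*h - 3 = 3*0 - 3 = 0 - 3 = -3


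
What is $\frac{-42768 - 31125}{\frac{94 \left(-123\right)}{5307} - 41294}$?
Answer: $\frac{43572239}{24350980} \approx 1.7893$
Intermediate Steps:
$\frac{-42768 - 31125}{\frac{94 \left(-123\right)}{5307} - 41294} = - \frac{73893}{\left(-11562\right) \frac{1}{5307} - 41294} = - \frac{73893}{- \frac{3854}{1769} - 41294} = - \frac{73893}{- \frac{73052940}{1769}} = \left(-73893\right) \left(- \frac{1769}{73052940}\right) = \frac{43572239}{24350980}$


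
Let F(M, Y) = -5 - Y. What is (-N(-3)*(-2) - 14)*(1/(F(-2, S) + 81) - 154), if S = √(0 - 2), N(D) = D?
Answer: 8897360/2889 - 10*I*√2/2889 ≈ 3079.7 - 0.0048952*I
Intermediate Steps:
S = I*√2 (S = √(-2) = I*√2 ≈ 1.4142*I)
(-N(-3)*(-2) - 14)*(1/(F(-2, S) + 81) - 154) = (-1*(-3)*(-2) - 14)*(1/((-5 - I*√2) + 81) - 154) = (3*(-2) - 14)*(1/((-5 - I*√2) + 81) - 154) = (-6 - 14)*(1/(76 - I*√2) - 154) = -20*(-154 + 1/(76 - I*√2)) = 3080 - 20/(76 - I*√2)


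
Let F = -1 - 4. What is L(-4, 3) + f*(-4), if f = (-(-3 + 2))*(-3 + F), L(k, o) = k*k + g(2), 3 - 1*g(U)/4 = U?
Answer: 52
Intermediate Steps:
g(U) = 12 - 4*U
L(k, o) = 4 + k² (L(k, o) = k*k + (12 - 4*2) = k² + (12 - 8) = k² + 4 = 4 + k²)
F = -5
f = -8 (f = (-(-3 + 2))*(-3 - 5) = -1*(-1)*(-8) = 1*(-8) = -8)
L(-4, 3) + f*(-4) = (4 + (-4)²) - 8*(-4) = (4 + 16) + 32 = 20 + 32 = 52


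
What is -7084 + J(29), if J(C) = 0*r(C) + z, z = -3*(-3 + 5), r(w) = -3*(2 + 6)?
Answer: -7090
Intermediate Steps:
r(w) = -24 (r(w) = -3*8 = -24)
z = -6 (z = -3*2 = -6)
J(C) = -6 (J(C) = 0*(-24) - 6 = 0 - 6 = -6)
-7084 + J(29) = -7084 - 6 = -7090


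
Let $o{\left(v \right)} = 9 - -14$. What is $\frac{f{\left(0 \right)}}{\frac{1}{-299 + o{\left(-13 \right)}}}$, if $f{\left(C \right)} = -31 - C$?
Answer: $8556$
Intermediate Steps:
$o{\left(v \right)} = 23$ ($o{\left(v \right)} = 9 + 14 = 23$)
$\frac{f{\left(0 \right)}}{\frac{1}{-299 + o{\left(-13 \right)}}} = \frac{-31 - 0}{\frac{1}{-299 + 23}} = \frac{-31 + 0}{\frac{1}{-276}} = - \frac{31}{- \frac{1}{276}} = \left(-31\right) \left(-276\right) = 8556$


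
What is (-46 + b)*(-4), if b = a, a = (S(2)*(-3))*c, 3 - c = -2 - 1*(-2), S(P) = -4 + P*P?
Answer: 184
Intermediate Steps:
S(P) = -4 + P²
c = 3 (c = 3 - (-2 - 1*(-2)) = 3 - (-2 + 2) = 3 - 1*0 = 3 + 0 = 3)
a = 0 (a = ((-4 + 2²)*(-3))*3 = ((-4 + 4)*(-3))*3 = (0*(-3))*3 = 0*3 = 0)
b = 0
(-46 + b)*(-4) = (-46 + 0)*(-4) = -46*(-4) = 184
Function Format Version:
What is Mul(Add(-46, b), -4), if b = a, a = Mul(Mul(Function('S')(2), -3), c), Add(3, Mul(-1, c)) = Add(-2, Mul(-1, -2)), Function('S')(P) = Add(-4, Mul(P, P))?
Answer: 184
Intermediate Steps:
Function('S')(P) = Add(-4, Pow(P, 2))
c = 3 (c = Add(3, Mul(-1, Add(-2, Mul(-1, -2)))) = Add(3, Mul(-1, Add(-2, 2))) = Add(3, Mul(-1, 0)) = Add(3, 0) = 3)
a = 0 (a = Mul(Mul(Add(-4, Pow(2, 2)), -3), 3) = Mul(Mul(Add(-4, 4), -3), 3) = Mul(Mul(0, -3), 3) = Mul(0, 3) = 0)
b = 0
Mul(Add(-46, b), -4) = Mul(Add(-46, 0), -4) = Mul(-46, -4) = 184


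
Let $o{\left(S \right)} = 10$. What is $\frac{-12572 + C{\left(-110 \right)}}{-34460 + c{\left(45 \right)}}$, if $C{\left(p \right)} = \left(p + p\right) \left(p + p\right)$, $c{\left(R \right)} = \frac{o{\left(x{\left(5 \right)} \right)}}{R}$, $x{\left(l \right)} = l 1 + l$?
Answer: $- \frac{161226}{155069} \approx -1.0397$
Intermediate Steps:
$x{\left(l \right)} = 2 l$ ($x{\left(l \right)} = l + l = 2 l$)
$c{\left(R \right)} = \frac{10}{R}$
$C{\left(p \right)} = 4 p^{2}$ ($C{\left(p \right)} = 2 p 2 p = 4 p^{2}$)
$\frac{-12572 + C{\left(-110 \right)}}{-34460 + c{\left(45 \right)}} = \frac{-12572 + 4 \left(-110\right)^{2}}{-34460 + \frac{10}{45}} = \frac{-12572 + 4 \cdot 12100}{-34460 + 10 \cdot \frac{1}{45}} = \frac{-12572 + 48400}{-34460 + \frac{2}{9}} = \frac{35828}{- \frac{310138}{9}} = 35828 \left(- \frac{9}{310138}\right) = - \frac{161226}{155069}$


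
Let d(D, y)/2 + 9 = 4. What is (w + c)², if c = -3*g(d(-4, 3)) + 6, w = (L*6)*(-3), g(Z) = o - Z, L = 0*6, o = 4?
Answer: 1296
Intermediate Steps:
L = 0
d(D, y) = -10 (d(D, y) = -18 + 2*4 = -18 + 8 = -10)
g(Z) = 4 - Z
w = 0 (w = (0*6)*(-3) = 0*(-3) = 0)
c = -36 (c = -3*(4 - 1*(-10)) + 6 = -3*(4 + 10) + 6 = -3*14 + 6 = -42 + 6 = -36)
(w + c)² = (0 - 36)² = (-36)² = 1296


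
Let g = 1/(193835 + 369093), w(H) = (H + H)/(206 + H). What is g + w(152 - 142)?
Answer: 1407347/15199056 ≈ 0.092594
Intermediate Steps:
w(H) = 2*H/(206 + H) (w(H) = (2*H)/(206 + H) = 2*H/(206 + H))
g = 1/562928 ≈ 1.7764e-6
g + w(152 - 142) = 1/562928 + 2*(152 - 142)/(206 + (152 - 142)) = 1/562928 + 2*10/(206 + 10) = 1/562928 + 2*10/216 = 1/562928 + 2*10*(1/216) = 1/562928 + 5/54 = 1407347/15199056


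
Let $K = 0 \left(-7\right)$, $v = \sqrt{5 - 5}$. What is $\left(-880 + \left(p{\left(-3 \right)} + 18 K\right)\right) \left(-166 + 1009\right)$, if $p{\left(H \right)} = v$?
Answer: $-741840$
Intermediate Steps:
$v = 0$ ($v = \sqrt{0} = 0$)
$p{\left(H \right)} = 0$
$K = 0$
$\left(-880 + \left(p{\left(-3 \right)} + 18 K\right)\right) \left(-166 + 1009\right) = \left(-880 + \left(0 + 18 \cdot 0\right)\right) \left(-166 + 1009\right) = \left(-880 + \left(0 + 0\right)\right) 843 = \left(-880 + 0\right) 843 = \left(-880\right) 843 = -741840$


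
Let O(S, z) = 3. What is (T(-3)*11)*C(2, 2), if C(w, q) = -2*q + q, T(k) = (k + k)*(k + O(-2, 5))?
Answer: 0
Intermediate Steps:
T(k) = 2*k*(3 + k) (T(k) = (k + k)*(k + 3) = (2*k)*(3 + k) = 2*k*(3 + k))
C(w, q) = -q
(T(-3)*11)*C(2, 2) = ((2*(-3)*(3 - 3))*11)*(-1*2) = ((2*(-3)*0)*11)*(-2) = (0*11)*(-2) = 0*(-2) = 0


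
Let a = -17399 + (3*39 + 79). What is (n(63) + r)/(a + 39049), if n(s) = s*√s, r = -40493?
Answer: -40493/21846 + 63*√7/7282 ≈ -1.8307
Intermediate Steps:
n(s) = s^(3/2)
a = -17203 (a = -17399 + (117 + 79) = -17399 + 196 = -17203)
(n(63) + r)/(a + 39049) = (63^(3/2) - 40493)/(-17203 + 39049) = (189*√7 - 40493)/21846 = (-40493 + 189*√7)*(1/21846) = -40493/21846 + 63*√7/7282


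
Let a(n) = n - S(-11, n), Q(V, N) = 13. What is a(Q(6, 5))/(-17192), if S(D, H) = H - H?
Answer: -13/17192 ≈ -0.00075617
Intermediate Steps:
S(D, H) = 0
a(n) = n (a(n) = n - 1*0 = n + 0 = n)
a(Q(6, 5))/(-17192) = 13/(-17192) = 13*(-1/17192) = -13/17192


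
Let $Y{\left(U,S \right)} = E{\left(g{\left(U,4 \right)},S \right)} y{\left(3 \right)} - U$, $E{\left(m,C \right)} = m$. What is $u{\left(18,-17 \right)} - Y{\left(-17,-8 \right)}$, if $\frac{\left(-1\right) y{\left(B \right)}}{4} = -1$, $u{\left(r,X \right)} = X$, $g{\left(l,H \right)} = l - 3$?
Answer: $46$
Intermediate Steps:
$g{\left(l,H \right)} = -3 + l$
$y{\left(B \right)} = 4$ ($y{\left(B \right)} = \left(-4\right) \left(-1\right) = 4$)
$Y{\left(U,S \right)} = -12 + 3 U$ ($Y{\left(U,S \right)} = \left(-3 + U\right) 4 - U = \left(-12 + 4 U\right) - U = -12 + 3 U$)
$u{\left(18,-17 \right)} - Y{\left(-17,-8 \right)} = -17 - \left(-12 + 3 \left(-17\right)\right) = -17 - \left(-12 - 51\right) = -17 - -63 = -17 + 63 = 46$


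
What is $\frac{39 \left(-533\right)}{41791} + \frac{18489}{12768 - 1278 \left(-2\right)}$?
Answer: $\frac{151377937}{213468428} \approx 0.70914$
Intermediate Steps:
$\frac{39 \left(-533\right)}{41791} + \frac{18489}{12768 - 1278 \left(-2\right)} = \left(-20787\right) \frac{1}{41791} + \frac{18489}{12768 - -2556} = - \frac{20787}{41791} + \frac{18489}{12768 + 2556} = - \frac{20787}{41791} + \frac{18489}{15324} = - \frac{20787}{41791} + 18489 \cdot \frac{1}{15324} = - \frac{20787}{41791} + \frac{6163}{5108} = \frac{151377937}{213468428}$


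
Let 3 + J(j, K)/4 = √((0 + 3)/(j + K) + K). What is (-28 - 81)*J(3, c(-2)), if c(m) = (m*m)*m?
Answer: 1308 - 436*I*√215/5 ≈ 1308.0 - 1278.6*I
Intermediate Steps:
c(m) = m³ (c(m) = m²*m = m³)
J(j, K) = -12 + 4*√(K + 3/(K + j)) (J(j, K) = -12 + 4*√((0 + 3)/(j + K) + K) = -12 + 4*√(3/(K + j) + K) = -12 + 4*√(K + 3/(K + j)))
(-28 - 81)*J(3, c(-2)) = (-28 - 81)*(-12 + 4*√((3 + (-2)³*((-2)³ + 3))/((-2)³ + 3))) = -109*(-12 + 4*√((3 - 8*(-8 + 3))/(-8 + 3))) = -109*(-12 + 4*√((3 - 8*(-5))/(-5))) = -109*(-12 + 4*√(-(3 + 40)/5)) = -109*(-12 + 4*√(-⅕*43)) = -109*(-12 + 4*√(-43/5)) = -109*(-12 + 4*(I*√215/5)) = -109*(-12 + 4*I*√215/5) = 1308 - 436*I*√215/5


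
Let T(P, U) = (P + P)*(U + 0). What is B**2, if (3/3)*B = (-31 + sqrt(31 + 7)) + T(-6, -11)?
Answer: (101 + sqrt(38))**2 ≈ 11484.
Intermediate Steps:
T(P, U) = 2*P*U (T(P, U) = (2*P)*U = 2*P*U)
B = 101 + sqrt(38) (B = (-31 + sqrt(31 + 7)) + 2*(-6)*(-11) = (-31 + sqrt(38)) + 132 = 101 + sqrt(38) ≈ 107.16)
B**2 = (101 + sqrt(38))**2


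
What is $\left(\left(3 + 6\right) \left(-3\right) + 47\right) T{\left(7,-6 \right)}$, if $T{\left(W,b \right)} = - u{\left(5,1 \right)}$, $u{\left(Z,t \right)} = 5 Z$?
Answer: $-500$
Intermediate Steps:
$T{\left(W,b \right)} = -25$ ($T{\left(W,b \right)} = - 5 \cdot 5 = \left(-1\right) 25 = -25$)
$\left(\left(3 + 6\right) \left(-3\right) + 47\right) T{\left(7,-6 \right)} = \left(\left(3 + 6\right) \left(-3\right) + 47\right) \left(-25\right) = \left(9 \left(-3\right) + 47\right) \left(-25\right) = \left(-27 + 47\right) \left(-25\right) = 20 \left(-25\right) = -500$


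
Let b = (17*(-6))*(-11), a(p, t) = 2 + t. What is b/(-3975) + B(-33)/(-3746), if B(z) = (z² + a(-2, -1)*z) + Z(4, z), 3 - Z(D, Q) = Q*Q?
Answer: -680627/2481725 ≈ -0.27426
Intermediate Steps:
Z(D, Q) = 3 - Q² (Z(D, Q) = 3 - Q*Q = 3 - Q²)
b = 1122 (b = -102*(-11) = 1122)
B(z) = 3 + z (B(z) = (z² + (2 - 1)*z) + (3 - z²) = (z² + 1*z) + (3 - z²) = (z² + z) + (3 - z²) = (z + z²) + (3 - z²) = 3 + z)
b/(-3975) + B(-33)/(-3746) = 1122/(-3975) + (3 - 33)/(-3746) = 1122*(-1/3975) - 30*(-1/3746) = -374/1325 + 15/1873 = -680627/2481725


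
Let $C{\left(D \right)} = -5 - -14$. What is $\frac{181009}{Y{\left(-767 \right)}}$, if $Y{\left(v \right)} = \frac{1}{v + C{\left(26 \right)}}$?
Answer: $-137204822$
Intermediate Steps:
$C{\left(D \right)} = 9$ ($C{\left(D \right)} = -5 + 14 = 9$)
$Y{\left(v \right)} = \frac{1}{9 + v}$ ($Y{\left(v \right)} = \frac{1}{v + 9} = \frac{1}{9 + v}$)
$\frac{181009}{Y{\left(-767 \right)}} = \frac{181009}{\frac{1}{9 - 767}} = \frac{181009}{\frac{1}{-758}} = \frac{181009}{- \frac{1}{758}} = 181009 \left(-758\right) = -137204822$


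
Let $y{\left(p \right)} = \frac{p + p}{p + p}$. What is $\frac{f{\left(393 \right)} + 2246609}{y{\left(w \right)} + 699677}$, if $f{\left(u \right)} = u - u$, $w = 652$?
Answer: $\frac{2246609}{699678} \approx 3.2109$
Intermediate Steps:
$y{\left(p \right)} = 1$ ($y{\left(p \right)} = \frac{2 p}{2 p} = 2 p \frac{1}{2 p} = 1$)
$f{\left(u \right)} = 0$
$\frac{f{\left(393 \right)} + 2246609}{y{\left(w \right)} + 699677} = \frac{0 + 2246609}{1 + 699677} = \frac{2246609}{699678}$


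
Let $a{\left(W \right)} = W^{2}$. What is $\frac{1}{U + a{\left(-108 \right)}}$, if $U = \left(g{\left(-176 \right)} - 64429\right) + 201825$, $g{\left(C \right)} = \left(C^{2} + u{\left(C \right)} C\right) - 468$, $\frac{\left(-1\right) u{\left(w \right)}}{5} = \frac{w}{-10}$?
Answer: $\frac{1}{195056} \approx 5.1267 \cdot 10^{-6}$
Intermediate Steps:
$u{\left(w \right)} = \frac{w}{2}$ ($u{\left(w \right)} = - 5 \frac{w}{-10} = - 5 w \left(- \frac{1}{10}\right) = - 5 \left(- \frac{w}{10}\right) = \frac{w}{2}$)
$g{\left(C \right)} = -468 + \frac{3 C^{2}}{2}$ ($g{\left(C \right)} = \left(C^{2} + \frac{C}{2} C\right) - 468 = \left(C^{2} + \frac{C^{2}}{2}\right) - 468 = \frac{3 C^{2}}{2} - 468 = -468 + \frac{3 C^{2}}{2}$)
$U = 183392$ ($U = \left(\left(-468 + \frac{3 \left(-176\right)^{2}}{2}\right) - 64429\right) + 201825 = \left(\left(-468 + \frac{3}{2} \cdot 30976\right) - 64429\right) + 201825 = \left(\left(-468 + 46464\right) - 64429\right) + 201825 = \left(45996 - 64429\right) + 201825 = -18433 + 201825 = 183392$)
$\frac{1}{U + a{\left(-108 \right)}} = \frac{1}{183392 + \left(-108\right)^{2}} = \frac{1}{183392 + 11664} = \frac{1}{195056}$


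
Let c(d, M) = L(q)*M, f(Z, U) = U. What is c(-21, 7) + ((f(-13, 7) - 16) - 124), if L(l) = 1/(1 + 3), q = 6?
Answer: -525/4 ≈ -131.25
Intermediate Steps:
L(l) = 1/4
c(d, M) = M/4
c(-21, 7) + ((f(-13, 7) - 16) - 124) = (1/4)*7 + ((7 - 16) - 124) = 7/4 + (-9 - 124) = 7/4 - 133 = -525/4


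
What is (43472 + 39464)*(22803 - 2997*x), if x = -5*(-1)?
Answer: 648393648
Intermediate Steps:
x = 5
(43472 + 39464)*(22803 - 2997*x) = (43472 + 39464)*(22803 - 2997*5) = 82936*(22803 - 14985) = 82936*7818 = 648393648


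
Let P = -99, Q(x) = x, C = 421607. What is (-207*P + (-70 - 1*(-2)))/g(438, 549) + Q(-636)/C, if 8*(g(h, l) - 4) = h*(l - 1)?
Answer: 8592238523/12651161249 ≈ 0.67917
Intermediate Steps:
g(h, l) = 4 + h*(-1 + l)/8 (g(h, l) = 4 + (h*(l - 1))/8 = 4 + (h*(-1 + l))/8 = 4 + h*(-1 + l)/8)
(-207*P + (-70 - 1*(-2)))/g(438, 549) + Q(-636)/C = (-207*(-99) + (-70 - 1*(-2)))/(4 - ⅛*438 + (⅛)*438*549) - 636/421607 = (20493 + (-70 + 2))/(4 - 219/4 + 120231/4) - 636*1/421607 = (20493 - 68)/30007 - 636/421607 = 20425*(1/30007) - 636/421607 = 20425/30007 - 636/421607 = 8592238523/12651161249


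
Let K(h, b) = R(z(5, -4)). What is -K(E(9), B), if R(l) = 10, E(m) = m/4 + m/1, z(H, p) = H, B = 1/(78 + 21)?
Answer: -10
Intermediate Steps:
B = 1/99 ≈ 0.010101
E(m) = 5*m/4 (E(m) = m*(1/4) + m*1 = m/4 + m = 5*m/4)
K(h, b) = 10
-K(E(9), B) = -1*10 = -10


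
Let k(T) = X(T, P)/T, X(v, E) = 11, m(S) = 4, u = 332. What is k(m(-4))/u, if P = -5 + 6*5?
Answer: 11/1328 ≈ 0.0082831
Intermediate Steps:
P = 25 (P = -5 + 30 = 25)
k(T) = 11/T
k(m(-4))/u = (11/4)/332 = (11*(¼))*(1/332) = (11/4)*(1/332) = 11/1328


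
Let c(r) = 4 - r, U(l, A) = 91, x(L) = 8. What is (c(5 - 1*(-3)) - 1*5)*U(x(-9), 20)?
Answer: -819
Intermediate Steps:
(c(5 - 1*(-3)) - 1*5)*U(x(-9), 20) = ((4 - (5 - 1*(-3))) - 1*5)*91 = ((4 - (5 + 3)) - 5)*91 = ((4 - 1*8) - 5)*91 = ((4 - 8) - 5)*91 = (-4 - 5)*91 = -9*91 = -819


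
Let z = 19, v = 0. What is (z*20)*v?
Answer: 0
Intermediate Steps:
(z*20)*v = (19*20)*0 = 380*0 = 0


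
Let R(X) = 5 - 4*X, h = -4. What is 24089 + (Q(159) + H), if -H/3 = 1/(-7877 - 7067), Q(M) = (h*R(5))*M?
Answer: 502551779/14944 ≈ 33629.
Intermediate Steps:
Q(M) = 60*M (Q(M) = (-4*(5 - 4*5))*M = (-4*(5 - 20))*M = (-4*(-15))*M = 60*M)
H = 3/14944 (H = -3/(-7877 - 7067) = -3/(-14944) = -3*(-1/14944) = 3/14944 ≈ 0.00020075)
24089 + (Q(159) + H) = 24089 + (60*159 + 3/14944) = 24089 + (9540 + 3/14944) = 24089 + 142565763/14944 = 502551779/14944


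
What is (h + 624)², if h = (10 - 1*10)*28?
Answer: 389376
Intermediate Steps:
h = 0 (h = (10 - 10)*28 = 0*28 = 0)
(h + 624)² = (0 + 624)² = 624² = 389376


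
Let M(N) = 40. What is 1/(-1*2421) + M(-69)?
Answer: 96839/2421 ≈ 40.000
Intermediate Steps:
1/(-1*2421) + M(-69) = 1/(-1*2421) + 40 = 1/(-2421) + 40 = -1/2421 + 40 = 96839/2421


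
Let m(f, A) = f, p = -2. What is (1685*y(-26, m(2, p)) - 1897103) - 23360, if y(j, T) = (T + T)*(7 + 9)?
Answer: -1812623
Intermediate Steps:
y(j, T) = 32*T (y(j, T) = (2*T)*16 = 32*T)
(1685*y(-26, m(2, p)) - 1897103) - 23360 = (1685*(32*2) - 1897103) - 23360 = (1685*64 - 1897103) - 23360 = (107840 - 1897103) - 23360 = -1789263 - 23360 = -1812623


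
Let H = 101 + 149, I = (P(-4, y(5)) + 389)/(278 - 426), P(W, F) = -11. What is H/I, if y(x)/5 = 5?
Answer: -18500/189 ≈ -97.884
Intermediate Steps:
y(x) = 25 (y(x) = 5*5 = 25)
I = -189/74 (I = (-11 + 389)/(278 - 426) = 378/(-148) = 378*(-1/148) = -189/74 ≈ -2.5541)
H = 250
H/I = 250/(-189/74) = 250*(-74/189) = -18500/189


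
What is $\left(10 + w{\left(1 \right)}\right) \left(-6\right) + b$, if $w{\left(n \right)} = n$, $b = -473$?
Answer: $-539$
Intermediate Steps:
$\left(10 + w{\left(1 \right)}\right) \left(-6\right) + b = \left(10 + 1\right) \left(-6\right) - 473 = 11 \left(-6\right) - 473 = -66 - 473 = -539$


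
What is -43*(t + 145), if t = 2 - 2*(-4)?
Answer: -6665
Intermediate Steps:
t = 10 (t = 2 + 8 = 10)
-43*(t + 145) = -43*(10 + 145) = -43*155 = -6665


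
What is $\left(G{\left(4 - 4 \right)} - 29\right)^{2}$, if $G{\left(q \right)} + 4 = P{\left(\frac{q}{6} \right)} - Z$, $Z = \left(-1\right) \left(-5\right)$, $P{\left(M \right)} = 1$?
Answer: $1369$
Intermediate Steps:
$Z = 5$
$G{\left(q \right)} = -8$ ($G{\left(q \right)} = -4 + \left(1 - 5\right) = -4 - 4 = -8$)
$\left(G{\left(4 - 4 \right)} - 29\right)^{2} = \left(-8 - 29\right)^{2} = \left(-37\right)^{2} = 1369$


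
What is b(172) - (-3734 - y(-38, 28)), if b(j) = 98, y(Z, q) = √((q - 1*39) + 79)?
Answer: 3832 + 2*√17 ≈ 3840.2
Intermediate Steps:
y(Z, q) = √(40 + q) (y(Z, q) = √((q - 39) + 79) = √((-39 + q) + 79) = √(40 + q))
b(172) - (-3734 - y(-38, 28)) = 98 - (-3734 - √(40 + 28)) = 98 - (-3734 - √68) = 98 - (-3734 - 2*√17) = 98 + (3734 + 2*√17) = 3832 + 2*√17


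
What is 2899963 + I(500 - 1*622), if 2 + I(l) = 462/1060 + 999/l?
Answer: 46877744243/16165 ≈ 2.9000e+6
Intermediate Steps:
I(l) = -829/530 + 999/l (I(l) = -2 + (462/1060 + 999/l) = -2 + (462*(1/1060) + 999/l) = -2 + (231/530 + 999/l) = -829/530 + 999/l)
2899963 + I(500 - 1*622) = 2899963 + (-829/530 + 999/(500 - 1*622)) = 2899963 + (-829/530 + 999/(500 - 622)) = 2899963 + (-829/530 + 999/(-122)) = 2899963 + (-829/530 + 999*(-1/122)) = 2899963 + (-829/530 - 999/122) = 2899963 - 157652/16165 = 46877744243/16165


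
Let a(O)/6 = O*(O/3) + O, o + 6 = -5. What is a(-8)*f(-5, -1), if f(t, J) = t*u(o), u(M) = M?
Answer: 4400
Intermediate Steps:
o = -11 (o = -6 - 5 = -11)
f(t, J) = -11*t (f(t, J) = t*(-11) = -11*t)
a(O) = 2*O² + 6*O (a(O) = 6*(O*(O/3) + O) = 6*(O²/3 + O) = 6*(O + O²/3) = 2*O² + 6*O)
a(-8)*f(-5, -1) = (2*(-8)*(3 - 8))*(-11*(-5)) = (2*(-8)*(-5))*55 = 80*55 = 4400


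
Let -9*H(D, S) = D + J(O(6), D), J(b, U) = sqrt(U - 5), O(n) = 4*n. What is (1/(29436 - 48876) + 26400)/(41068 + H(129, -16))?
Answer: 63208195652839/98292734758800 + 513215999*sqrt(31)/147439102138200 ≈ 0.64308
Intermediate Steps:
J(b, U) = sqrt(-5 + U)
H(D, S) = -D/9 - sqrt(-5 + D)/9 (H(D, S) = -(D + sqrt(-5 + D))/9 = -D/9 - sqrt(-5 + D)/9)
(1/(29436 - 48876) + 26400)/(41068 + H(129, -16)) = (1/(29436 - 48876) + 26400)/(41068 + (-1/9*129 - sqrt(-5 + 129)/9)) = (1/(-19440) + 26400)/(41068 + (-43/3 - 2*sqrt(31)/9)) = (-1/19440 + 26400)/(41068 + (-43/3 - 2*sqrt(31)/9)) = 513215999/(19440*(41068 + (-43/3 - 2*sqrt(31)/9))) = 513215999/(19440*(123161/3 - 2*sqrt(31)/9))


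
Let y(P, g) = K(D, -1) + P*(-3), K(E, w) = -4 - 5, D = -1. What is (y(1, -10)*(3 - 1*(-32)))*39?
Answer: -16380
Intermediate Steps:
K(E, w) = -9
y(P, g) = -9 - 3*P (y(P, g) = -9 + P*(-3) = -9 - 3*P)
(y(1, -10)*(3 - 1*(-32)))*39 = ((-9 - 3*1)*(3 - 1*(-32)))*39 = ((-9 - 3)*(3 + 32))*39 = -12*35*39 = -420*39 = -16380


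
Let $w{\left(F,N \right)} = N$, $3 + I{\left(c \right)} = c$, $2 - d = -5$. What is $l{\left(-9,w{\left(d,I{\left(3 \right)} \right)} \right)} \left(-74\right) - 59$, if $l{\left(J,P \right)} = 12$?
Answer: $-947$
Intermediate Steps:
$d = 7$ ($d = 2 - -5 = 2 + 5 = 7$)
$I{\left(c \right)} = -3 + c$
$l{\left(-9,w{\left(d,I{\left(3 \right)} \right)} \right)} \left(-74\right) - 59 = 12 \left(-74\right) - 59 = -888 - 59 = -947$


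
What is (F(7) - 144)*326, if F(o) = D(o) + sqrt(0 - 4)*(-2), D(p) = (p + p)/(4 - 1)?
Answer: -136268/3 - 1304*I ≈ -45423.0 - 1304.0*I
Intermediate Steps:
D(p) = 2*p/3 (D(p) = (2*p)/3 = (2*p)*(1/3) = 2*p/3)
F(o) = -4*I + 2*o/3 (F(o) = 2*o/3 + sqrt(0 - 4)*(-2) = 2*o/3 + sqrt(-4)*(-2) = 2*o/3 + (2*I)*(-2) = 2*o/3 - 4*I = -4*I + 2*o/3)
(F(7) - 144)*326 = ((-4*I + (2/3)*7) - 144)*326 = ((-4*I + 14/3) - 144)*326 = ((14/3 - 4*I) - 144)*326 = (-418/3 - 4*I)*326 = -136268/3 - 1304*I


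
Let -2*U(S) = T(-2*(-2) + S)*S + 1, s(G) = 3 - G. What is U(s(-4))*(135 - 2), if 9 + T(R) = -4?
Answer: 5985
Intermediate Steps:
T(R) = -13 (T(R) = -9 - 4 = -13)
U(S) = -1/2 + 13*S/2 (U(S) = -(-13*S + 1)/2 = -(1 - 13*S)/2 = -1/2 + 13*S/2)
U(s(-4))*(135 - 2) = (-1/2 + 13*(3 - 1*(-4))/2)*(135 - 2) = (-1/2 + 13*(3 + 4)/2)*133 = (-1/2 + (13/2)*7)*133 = (-1/2 + 91/2)*133 = 45*133 = 5985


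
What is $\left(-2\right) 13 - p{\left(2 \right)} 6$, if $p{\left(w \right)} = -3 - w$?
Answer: $-780$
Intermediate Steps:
$\left(-2\right) 13 - p{\left(2 \right)} 6 = \left(-2\right) 13 - (-3 - 2) 6 = - 26 - (-3 - 2) 6 = - 26 \left(-1\right) \left(-5\right) 6 = - 26 \cdot 5 \cdot 6 = \left(-26\right) 30 = -780$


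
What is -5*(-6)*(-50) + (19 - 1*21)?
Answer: -1502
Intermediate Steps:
-5*(-6)*(-50) + (19 - 1*21) = 30*(-50) + (19 - 21) = -1500 - 2 = -1502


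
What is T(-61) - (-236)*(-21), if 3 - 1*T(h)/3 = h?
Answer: -4764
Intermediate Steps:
T(h) = 9 - 3*h
T(-61) - (-236)*(-21) = (9 - 3*(-61)) - (-236)*(-21) = (9 + 183) - 1*4956 = 192 - 4956 = -4764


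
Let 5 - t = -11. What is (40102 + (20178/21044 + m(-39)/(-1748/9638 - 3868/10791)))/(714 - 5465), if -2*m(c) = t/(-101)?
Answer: -598171729607012077/70865700868002086 ≈ -8.4409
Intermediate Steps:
t = 16 (t = 5 - 1*(-11) = 5 + 11 = 16)
m(c) = 8/101 (m(c) = -8/(-101) = -8*(-1)/101 = -1/2*(-16/101) = 8/101)
(40102 + (20178/21044 + m(-39)/(-1748/9638 - 3868/10791)))/(714 - 5465) = (40102 + (20178/21044 + 8/(101*(-1748/9638 - 3868/10791))))/(714 - 5465) = (40102 + (20178*(1/21044) + 8/(101*(-1748*1/9638 - 3868*1/10791))))/(-4751) = (40102 + (10089/10522 + 8/(101*(-874/4819 - 3868/10791))))*(-1/4751) = (40102 + (10089/10522 + 8/(101*(-28071226/52001829))))*(-1/4751) = (40102 + (10089/10522 + (8/101)*(-52001829/28071226)))*(-1/4751) = (40102 + (10089/10522 - 208007316/1417596913))*(-1/4751) = (40102 + 12113482276305/14915954718586)*(-1/4751) = (598171729607012077/14915954718586)*(-1/4751) = -598171729607012077/70865700868002086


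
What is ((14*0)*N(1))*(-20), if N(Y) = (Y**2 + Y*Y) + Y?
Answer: 0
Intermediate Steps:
N(Y) = Y + 2*Y**2 (N(Y) = (Y**2 + Y**2) + Y = 2*Y**2 + Y = Y + 2*Y**2)
((14*0)*N(1))*(-20) = ((14*0)*(1*(1 + 2*1)))*(-20) = (0*(1*(1 + 2)))*(-20) = (0*(1*3))*(-20) = (0*3)*(-20) = 0*(-20) = 0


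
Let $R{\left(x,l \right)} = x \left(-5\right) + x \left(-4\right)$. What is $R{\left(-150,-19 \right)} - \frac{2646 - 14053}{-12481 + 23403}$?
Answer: $\frac{14756107}{10922} \approx 1351.0$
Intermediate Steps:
$R{\left(x,l \right)} = - 9 x$ ($R{\left(x,l \right)} = - 5 x - 4 x = - 9 x$)
$R{\left(-150,-19 \right)} - \frac{2646 - 14053}{-12481 + 23403} = \left(-9\right) \left(-150\right) - \frac{2646 - 14053}{-12481 + 23403} = 1350 - - \frac{11407}{10922} = 1350 + \frac{11407}{10922} = \frac{14756107}{10922}$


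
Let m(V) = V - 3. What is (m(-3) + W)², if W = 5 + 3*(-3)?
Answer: 100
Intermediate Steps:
m(V) = -3 + V
W = -4 (W = 5 - 9 = -4)
(m(-3) + W)² = ((-3 - 3) - 4)² = (-6 - 4)² = (-10)² = 100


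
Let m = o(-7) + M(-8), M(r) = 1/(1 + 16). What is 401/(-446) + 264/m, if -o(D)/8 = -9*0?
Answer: 2001247/446 ≈ 4487.1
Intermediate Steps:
o(D) = 0 (o(D) = -(-72)*0 = -8*0 = 0)
M(r) = 1/17
m = 1/17 (m = 0 + 1/17 = 1/17 ≈ 0.058824)
401/(-446) + 264/m = 401/(-446) + 264/(1/17) = 401*(-1/446) + 264*17 = -401/446 + 4488 = 2001247/446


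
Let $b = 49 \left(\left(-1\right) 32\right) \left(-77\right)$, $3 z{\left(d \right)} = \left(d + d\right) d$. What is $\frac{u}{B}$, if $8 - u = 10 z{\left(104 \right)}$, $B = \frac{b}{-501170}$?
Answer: $\frac{6775066645}{22638} \approx 2.9928 \cdot 10^{5}$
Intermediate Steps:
$z{\left(d \right)} = \frac{2 d^{2}}{3}$ ($z{\left(d \right)} = \frac{\left(d + d\right) d}{3} = \frac{2 d d}{3} = \frac{2 d^{2}}{3}$)
$b = 120736$ ($b = 49 \left(-32\right) \left(-77\right) = \left(-1568\right) \left(-77\right) = 120736$)
$B = - \frac{60368}{250585}$ ($B = \frac{120736}{-501170} = 120736 \left(- \frac{1}{501170}\right) = - \frac{60368}{250585} \approx -0.24091$)
$u = - \frac{216296}{3}$ ($u = 8 - 10 \frac{2 \cdot 104^{2}}{3} = 8 - 10 \cdot \frac{2}{3} \cdot 10816 = 8 - 10 \cdot \frac{21632}{3} = 8 - \frac{216320}{3} = - \frac{216296}{3} \approx -72099.0$)
$\frac{u}{B} = - \frac{216296}{3 \left(- \frac{60368}{250585}\right)} = \left(- \frac{216296}{3}\right) \left(- \frac{250585}{60368}\right) = \frac{6775066645}{22638}$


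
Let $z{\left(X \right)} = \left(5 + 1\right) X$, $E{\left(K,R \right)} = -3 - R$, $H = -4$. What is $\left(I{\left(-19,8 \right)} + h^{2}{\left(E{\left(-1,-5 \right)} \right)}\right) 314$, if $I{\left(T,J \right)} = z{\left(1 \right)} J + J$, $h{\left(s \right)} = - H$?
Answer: $22608$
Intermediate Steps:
$h{\left(s \right)} = 4$ ($h{\left(s \right)} = \left(-1\right) \left(-4\right) = 4$)
$z{\left(X \right)} = 6 X$
$I{\left(T,J \right)} = 7 J$ ($I{\left(T,J \right)} = 6 \cdot 1 J + J = 6 J + J = 7 J$)
$\left(I{\left(-19,8 \right)} + h^{2}{\left(E{\left(-1,-5 \right)} \right)}\right) 314 = \left(7 \cdot 8 + 4^{2}\right) 314 = \left(56 + 16\right) 314 = 72 \cdot 314 = 22608$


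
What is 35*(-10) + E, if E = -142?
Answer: -492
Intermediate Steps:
35*(-10) + E = 35*(-10) - 142 = -350 - 142 = -492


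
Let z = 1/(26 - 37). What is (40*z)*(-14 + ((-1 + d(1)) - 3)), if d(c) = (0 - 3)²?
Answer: 360/11 ≈ 32.727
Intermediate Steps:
d(c) = 9 (d(c) = (-3)² = 9)
z = -1/11 (z = 1/(-11) = -1/11 ≈ -0.090909)
(40*z)*(-14 + ((-1 + d(1)) - 3)) = (40*(-1/11))*(-14 + ((-1 + 9) - 3)) = -40*(-14 + (8 - 3))/11 = -40*(-14 + 5)/11 = -40/11*(-9) = 360/11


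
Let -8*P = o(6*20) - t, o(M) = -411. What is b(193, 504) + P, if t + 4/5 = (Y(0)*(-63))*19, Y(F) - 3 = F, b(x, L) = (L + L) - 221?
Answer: 1947/5 ≈ 389.40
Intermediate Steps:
b(x, L) = -221 + 2*L (b(x, L) = 2*L - 221 = -221 + 2*L)
Y(F) = 3 + F
t = -17959/5 (t = -⅘ + ((3 + 0)*(-63))*19 = -⅘ + (3*(-63))*19 = -⅘ - 189*19 = -⅘ - 3591 = -17959/5 ≈ -3591.8)
P = -1988/5 (P = -(-411 - 1*(-17959/5))/8 = -(-411 + 17959/5)/8 = -⅛*15904/5 = -1988/5 ≈ -397.60)
b(193, 504) + P = (-221 + 2*504) - 1988/5 = (-221 + 1008) - 1988/5 = 787 - 1988/5 = 1947/5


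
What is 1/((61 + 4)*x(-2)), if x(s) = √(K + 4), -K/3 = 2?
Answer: -I*√2/130 ≈ -0.010879*I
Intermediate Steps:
K = -6 (K = -3*2 = -6)
x(s) = I*√2 (x(s) = √(-6 + 4) = √(-2) = I*√2)
1/((61 + 4)*x(-2)) = 1/((61 + 4)*(I*√2)) = 1/(65*(I*√2)) = 1/(65*I*√2) = -I*√2/130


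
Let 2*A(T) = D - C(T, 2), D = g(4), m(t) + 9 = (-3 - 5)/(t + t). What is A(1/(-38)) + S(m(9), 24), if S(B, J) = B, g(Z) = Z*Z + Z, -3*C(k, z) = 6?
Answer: 14/9 ≈ 1.5556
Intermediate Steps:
m(t) = -9 - 4/t (m(t) = -9 + (-3 - 5)/(t + t) = -9 - 8*1/(2*t) = -9 - 4/t)
C(k, z) = -2 (C(k, z) = -1/3*6 = -2)
g(Z) = Z + Z**2 (g(Z) = Z**2 + Z = Z + Z**2)
D = 20 (D = 4*(1 + 4) = 4*5 = 20)
A(T) = 11 (A(T) = (20 - 1*(-2))/2 = (20 + 2)/2 = (1/2)*22 = 11)
A(1/(-38)) + S(m(9), 24) = 11 + (-9 - 4/9) = 11 - 85/9 = 14/9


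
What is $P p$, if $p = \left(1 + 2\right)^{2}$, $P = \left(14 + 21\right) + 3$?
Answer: $342$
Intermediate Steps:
$P = 38$ ($P = 35 + 3 = 38$)
$p = 9$ ($p = 3^{2} = 9$)
$P p = 38 \cdot 9 = 342$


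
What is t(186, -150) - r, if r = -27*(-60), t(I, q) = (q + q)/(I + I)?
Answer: -50245/31 ≈ -1620.8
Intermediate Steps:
t(I, q) = q/I (t(I, q) = (2*q)/((2*I)) = (2*q)*(1/(2*I)) = q/I)
r = 1620
t(186, -150) - r = -150/186 - 1*1620 = -150*1/186 - 1620 = -25/31 - 1620 = -50245/31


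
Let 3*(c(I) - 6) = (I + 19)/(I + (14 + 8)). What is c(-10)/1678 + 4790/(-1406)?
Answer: -16057665/4718536 ≈ -3.4031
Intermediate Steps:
c(I) = 6 + (19 + I)/(3*(22 + I)) (c(I) = 6 + ((I + 19)/(I + (14 + 8)))/3 = 6 + ((19 + I)/(I + 22))/3 = 6 + ((19 + I)/(22 + I))/3 = 6 + (19 + I)/(3*(22 + I)))
c(-10)/1678 + 4790/(-1406) = ((415 + 19*(-10))/(3*(22 - 10)))/1678 + 4790/(-1406) = ((1/3)*(415 - 190)/12)*(1/1678) + 4790*(-1/1406) = ((1/3)*(1/12)*225)*(1/1678) - 2395/703 = (25/4)*(1/1678) - 2395/703 = 25/6712 - 2395/703 = -16057665/4718536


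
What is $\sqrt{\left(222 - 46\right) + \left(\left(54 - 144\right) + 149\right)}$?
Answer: $\sqrt{235} \approx 15.33$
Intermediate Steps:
$\sqrt{\left(222 - 46\right) + \left(\left(54 - 144\right) + 149\right)} = \sqrt{176 + \left(-90 + 149\right)} = \sqrt{176 + 59} = \sqrt{235}$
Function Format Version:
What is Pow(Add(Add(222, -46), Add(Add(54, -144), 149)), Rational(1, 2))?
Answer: Pow(235, Rational(1, 2)) ≈ 15.330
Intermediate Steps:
Pow(Add(Add(222, -46), Add(Add(54, -144), 149)), Rational(1, 2)) = Pow(Add(176, Add(-90, 149)), Rational(1, 2)) = Pow(Add(176, 59), Rational(1, 2)) = Pow(235, Rational(1, 2))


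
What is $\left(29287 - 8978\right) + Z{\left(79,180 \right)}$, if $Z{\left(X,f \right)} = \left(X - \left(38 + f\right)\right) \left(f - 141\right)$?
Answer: $14888$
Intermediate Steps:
$Z{\left(X,f \right)} = \left(-141 + f\right) \left(-38 + X - f\right)$ ($Z{\left(X,f \right)} = \left(-38 + X - f\right) \left(-141 + f\right) = \left(-141 + f\right) \left(-38 + X - f\right)$)
$\left(29287 - 8978\right) + Z{\left(79,180 \right)} = \left(29287 - 8978\right) + \left(5358 - 180^{2} - 11139 + 103 \cdot 180 + 79 \cdot 180\right) = 20309 + \left(5358 - 32400 - 11139 + 18540 + 14220\right) = 20309 - 5421 = 14888$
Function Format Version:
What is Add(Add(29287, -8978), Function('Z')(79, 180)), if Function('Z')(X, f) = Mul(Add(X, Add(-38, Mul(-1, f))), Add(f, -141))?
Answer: 14888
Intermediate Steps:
Function('Z')(X, f) = Mul(Add(-141, f), Add(-38, X, Mul(-1, f))) (Function('Z')(X, f) = Mul(Add(-38, X, Mul(-1, f)), Add(-141, f)) = Mul(Add(-141, f), Add(-38, X, Mul(-1, f))))
Add(Add(29287, -8978), Function('Z')(79, 180)) = Add(Add(29287, -8978), Add(5358, Mul(-1, Pow(180, 2)), Mul(-141, 79), Mul(103, 180), Mul(79, 180))) = Add(20309, Add(5358, Mul(-1, 32400), -11139, 18540, 14220)) = Add(20309, Add(5358, -32400, -11139, 18540, 14220)) = Add(20309, -5421) = 14888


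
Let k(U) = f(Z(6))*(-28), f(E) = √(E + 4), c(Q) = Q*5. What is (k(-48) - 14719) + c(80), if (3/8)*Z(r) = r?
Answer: -14319 - 56*√5 ≈ -14444.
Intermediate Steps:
Z(r) = 8*r/3
c(Q) = 5*Q
f(E) = √(4 + E)
k(U) = -56*√5 (k(U) = √(4 + (8/3)*6)*(-28) = √(4 + 16)*(-28) = √20*(-28) = (2*√5)*(-28) = -56*√5)
(k(-48) - 14719) + c(80) = (-56*√5 - 14719) + 5*80 = (-14719 - 56*√5) + 400 = -14319 - 56*√5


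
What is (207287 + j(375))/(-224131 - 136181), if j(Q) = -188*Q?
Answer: -136787/360312 ≈ -0.37963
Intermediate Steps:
(207287 + j(375))/(-224131 - 136181) = (207287 - 188*375)/(-224131 - 136181) = (207287 - 70500)/(-360312) = 136787*(-1/360312) = -136787/360312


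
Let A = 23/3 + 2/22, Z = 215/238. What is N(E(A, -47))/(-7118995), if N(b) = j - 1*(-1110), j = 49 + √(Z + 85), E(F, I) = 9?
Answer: -1159/7118995 - √4865910/1694320810 ≈ -0.00016411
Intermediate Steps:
Z = 215/238 (Z = 215*(1/238) = 215/238 ≈ 0.90336)
A = 256/33 (A = 23*(⅓) + 2*(1/22) = 23/3 + 1/11 = 256/33 ≈ 7.7576)
j = 49 + √4865910/238 (j = 49 + √(215/238 + 85) = 49 + √(20445/238) = 49 + √4865910/238 ≈ 58.268)
N(b) = 1159 + √4865910/238 (N(b) = (49 + √4865910/238) - 1*(-1110) = (49 + √4865910/238) + 1110 = 1159 + √4865910/238)
N(E(A, -47))/(-7118995) = (1159 + √4865910/238)/(-7118995) = (1159 + √4865910/238)*(-1/7118995) = -1159/7118995 - √4865910/1694320810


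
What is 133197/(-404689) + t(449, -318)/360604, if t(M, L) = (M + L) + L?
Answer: -2829826343/8584263068 ≈ -0.32965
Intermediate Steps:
t(M, L) = M + 2*L (t(M, L) = (L + M) + L = M + 2*L)
133197/(-404689) + t(449, -318)/360604 = 133197/(-404689) + (449 + 2*(-318))/360604 = 133197*(-1/404689) + (449 - 636)*(1/360604) = -133197/404689 - 187*1/360604 = -133197/404689 - 11/21212 = -2829826343/8584263068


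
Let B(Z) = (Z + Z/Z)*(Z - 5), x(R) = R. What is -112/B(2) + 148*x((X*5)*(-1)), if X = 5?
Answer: -33188/9 ≈ -3687.6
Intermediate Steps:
B(Z) = (1 + Z)*(-5 + Z) (B(Z) = (Z + 1)*(-5 + Z) = (1 + Z)*(-5 + Z))
-112/B(2) + 148*x((X*5)*(-1)) = -112/(-5 + 2² - 4*2) + 148*((5*5)*(-1)) = -112/(-5 + 4 - 8) + 148*(25*(-1)) = -112/(-9) + 148*(-25) = -112*(-⅑) - 3700 = 112/9 - 3700 = -33188/9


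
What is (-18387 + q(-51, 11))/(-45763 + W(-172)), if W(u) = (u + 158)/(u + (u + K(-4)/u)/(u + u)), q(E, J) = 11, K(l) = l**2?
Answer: 5827084728/14511558703 ≈ 0.40155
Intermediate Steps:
W(u) = (158 + u)/(u + (u + 16/u)/(2*u)) (W(u) = (u + 158)/(u + (u + (-4)**2/u)/(u + u)) = (158 + u)/(u + (u + 16/u)/((2*u))) = (158 + u)/(u + (u + 16/u)*(1/(2*u))) = (158 + u)/(u + (u + 16/u)/(2*u)))
(-18387 + q(-51, 11))/(-45763 + W(-172)) = (-18387 + 11)/(-45763 + 2*(-172)**2*(158 - 172)/(16 + (-172)**2 + 2*(-172)**3)) = -18376/(-45763 + 2*29584*(-14)/(16 + 29584 + 2*(-5088448))) = -18376/(-45763 + 2*29584*(-14)/(16 + 29584 - 10176896)) = -18376/(-45763 + 2*29584*(-14)/(-10147296)) = -18376/(-45763 + 2*29584*(-1/10147296)*(-14)) = -18376/(-45763 + 25886/317103) = -18376/(-14511558703/317103) = -18376*(-317103/14511558703) = 5827084728/14511558703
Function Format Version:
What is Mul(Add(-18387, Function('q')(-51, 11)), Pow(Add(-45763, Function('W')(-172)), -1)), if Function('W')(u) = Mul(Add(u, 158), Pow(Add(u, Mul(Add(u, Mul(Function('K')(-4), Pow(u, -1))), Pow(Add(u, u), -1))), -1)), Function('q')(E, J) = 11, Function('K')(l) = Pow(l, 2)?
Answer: Rational(5827084728, 14511558703) ≈ 0.40155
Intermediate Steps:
Function('W')(u) = Mul(Pow(Add(u, Mul(Rational(1, 2), Pow(u, -1), Add(u, Mul(16, Pow(u, -1))))), -1), Add(158, u)) (Function('W')(u) = Mul(Add(u, 158), Pow(Add(u, Mul(Add(u, Mul(Pow(-4, 2), Pow(u, -1))), Pow(Add(u, u), -1))), -1)) = Mul(Add(158, u), Pow(Add(u, Mul(Add(u, Mul(16, Pow(u, -1))), Pow(Mul(2, u), -1))), -1)) = Mul(Add(158, u), Pow(Add(u, Mul(Add(u, Mul(16, Pow(u, -1))), Mul(Rational(1, 2), Pow(u, -1)))), -1)) = Mul(Add(158, u), Pow(Add(u, Mul(Rational(1, 2), Pow(u, -1), Add(u, Mul(16, Pow(u, -1))))), -1)) = Mul(Pow(Add(u, Mul(Rational(1, 2), Pow(u, -1), Add(u, Mul(16, Pow(u, -1))))), -1), Add(158, u)))
Mul(Add(-18387, Function('q')(-51, 11)), Pow(Add(-45763, Function('W')(-172)), -1)) = Mul(Add(-18387, 11), Pow(Add(-45763, Mul(2, Pow(-172, 2), Pow(Add(16, Pow(-172, 2), Mul(2, Pow(-172, 3))), -1), Add(158, -172))), -1)) = Mul(-18376, Pow(Add(-45763, Mul(2, 29584, Pow(Add(16, 29584, Mul(2, -5088448)), -1), -14)), -1)) = Mul(-18376, Pow(Add(-45763, Mul(2, 29584, Pow(Add(16, 29584, -10176896), -1), -14)), -1)) = Mul(-18376, Pow(Add(-45763, Mul(2, 29584, Pow(-10147296, -1), -14)), -1)) = Mul(-18376, Pow(Add(-45763, Mul(2, 29584, Rational(-1, 10147296), -14)), -1)) = Mul(-18376, Pow(Add(-45763, Rational(25886, 317103)), -1)) = Mul(-18376, Pow(Rational(-14511558703, 317103), -1)) = Mul(-18376, Rational(-317103, 14511558703)) = Rational(5827084728, 14511558703)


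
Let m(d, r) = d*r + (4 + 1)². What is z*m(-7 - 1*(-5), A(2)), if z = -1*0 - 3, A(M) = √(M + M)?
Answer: -63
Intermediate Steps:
A(M) = √2*√M (A(M) = √(2*M) = √2*√M)
z = -3 (z = 0 - 3 = -3)
m(d, r) = 25 + d*r (m(d, r) = d*r + 5² = d*r + 25 = 25 + d*r)
z*m(-7 - 1*(-5), A(2)) = -3*(25 + (-7 - 1*(-5))*(√2*√2)) = -3*(25 + (-7 + 5)*2) = -3*(25 - 2*2) = -3*(25 - 4) = -3*21 = -63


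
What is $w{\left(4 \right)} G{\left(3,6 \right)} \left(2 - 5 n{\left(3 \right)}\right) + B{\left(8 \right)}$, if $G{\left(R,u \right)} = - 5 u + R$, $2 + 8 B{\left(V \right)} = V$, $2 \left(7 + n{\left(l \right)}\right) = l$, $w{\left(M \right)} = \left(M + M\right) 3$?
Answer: $- \frac{76461}{4} \approx -19115.0$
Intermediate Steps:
$w{\left(M \right)} = 6 M$ ($w{\left(M \right)} = 2 M 3 = 6 M$)
$n{\left(l \right)} = -7 + \frac{l}{2}$
$B{\left(V \right)} = - \frac{1}{4} + \frac{V}{8}$
$G{\left(R,u \right)} = R - 5 u$
$w{\left(4 \right)} G{\left(3,6 \right)} \left(2 - 5 n{\left(3 \right)}\right) + B{\left(8 \right)} = 6 \cdot 4 \left(3 - 30\right) \left(2 - 5 \left(-7 + \frac{1}{2} \cdot 3\right)\right) + \left(- \frac{1}{4} + \frac{1}{8} \cdot 8\right) = 24 \left(3 - 30\right) \left(2 - 5 \left(-7 + \frac{3}{2}\right)\right) + \left(- \frac{1}{4} + 1\right) = 24 \left(- 27 \left(2 - - \frac{55}{2}\right)\right) + \frac{3}{4} = 24 \left(- 27 \left(2 + \frac{55}{2}\right)\right) + \frac{3}{4} = 24 \left(\left(-27\right) \frac{59}{2}\right) + \frac{3}{4} = 24 \left(- \frac{1593}{2}\right) + \frac{3}{4} = -19116 + \frac{3}{4} = - \frac{76461}{4}$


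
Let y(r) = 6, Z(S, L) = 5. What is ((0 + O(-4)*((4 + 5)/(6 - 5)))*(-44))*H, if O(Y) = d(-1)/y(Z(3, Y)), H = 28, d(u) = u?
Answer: 1848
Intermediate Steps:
O(Y) = -⅙ (O(Y) = -1/6 = -1*⅙ = -⅙)
((0 + O(-4)*((4 + 5)/(6 - 5)))*(-44))*H = ((0 - (4 + 5)/(6*(6 - 5)))*(-44))*28 = ((0 - 3/(2*1))*(-44))*28 = ((0 - 3/2)*(-44))*28 = -3/2*(-44)*28 = 66*28 = 1848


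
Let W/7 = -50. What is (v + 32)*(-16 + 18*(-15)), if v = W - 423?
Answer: 211926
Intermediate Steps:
W = -350 (W = 7*(-50) = -350)
v = -773 (v = -350 - 423 = -773)
(v + 32)*(-16 + 18*(-15)) = (-773 + 32)*(-16 + 18*(-15)) = -741*(-16 - 270) = -741*(-286) = 211926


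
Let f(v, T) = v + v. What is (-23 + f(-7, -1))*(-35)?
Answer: 1295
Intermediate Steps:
f(v, T) = 2*v
(-23 + f(-7, -1))*(-35) = (-23 + 2*(-7))*(-35) = (-23 - 14)*(-35) = -37*(-35) = 1295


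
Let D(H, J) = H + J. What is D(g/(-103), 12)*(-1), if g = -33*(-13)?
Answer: -807/103 ≈ -7.8350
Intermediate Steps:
g = 429
D(g/(-103), 12)*(-1) = (429/(-103) + 12)*(-1) = (429*(-1/103) + 12)*(-1) = (-429/103 + 12)*(-1) = (807/103)*(-1) = -807/103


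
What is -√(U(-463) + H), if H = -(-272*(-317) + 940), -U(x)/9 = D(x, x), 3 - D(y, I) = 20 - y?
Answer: -2*I*√20711 ≈ -287.83*I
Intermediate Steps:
D(y, I) = -17 + y (D(y, I) = 3 - (20 - y) = 3 + (-20 + y) = -17 + y)
U(x) = 153 - 9*x (U(x) = -9*(-17 + x) = 153 - 9*x)
H = -87164 (H = -(86224 + 940) = -1*87164 = -87164)
-√(U(-463) + H) = -√((153 - 9*(-463)) - 87164) = -√((153 + 4167) - 87164) = -√(4320 - 87164) = -√(-82844) = -2*I*√20711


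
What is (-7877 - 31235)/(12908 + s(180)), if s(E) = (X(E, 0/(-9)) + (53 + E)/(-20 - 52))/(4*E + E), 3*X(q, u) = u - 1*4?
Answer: -2534457600/836438071 ≈ -3.0301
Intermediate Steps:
X(q, u) = -4/3 + u/3 (X(q, u) = (u - 1*4)/3 = (u - 4)/3 = (-4 + u)/3 = -4/3 + u/3)
s(E) = (-149/72 - E/72)/(5*E) (s(E) = ((-4/3 + (0/(-9))/3) + (53 + E)/(-20 - 52))/(4*E + E) = ((-4/3 + (0*(-⅑))/3) + (53 + E)/(-72))/((5*E)) = ((-4/3 + (⅓)*0) + (53 + E)*(-1/72))*(1/(5*E)) = ((-4/3 + 0) + (-53/72 - E/72))*(1/(5*E)) = (-4/3 + (-53/72 - E/72))*(1/(5*E)) = (-149/72 - E/72)*(1/(5*E)) = (-149/72 - E/72)/(5*E))
(-7877 - 31235)/(12908 + s(180)) = (-7877 - 31235)/(12908 + (1/360)*(-149 - 1*180)/180) = -39112/(12908 + (1/360)*(1/180)*(-149 - 180)) = -39112/(12908 + (1/360)*(1/180)*(-329)) = -39112/(12908 - 329/64800) = -39112/836438071/64800 = -39112*64800/836438071 = -2534457600/836438071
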